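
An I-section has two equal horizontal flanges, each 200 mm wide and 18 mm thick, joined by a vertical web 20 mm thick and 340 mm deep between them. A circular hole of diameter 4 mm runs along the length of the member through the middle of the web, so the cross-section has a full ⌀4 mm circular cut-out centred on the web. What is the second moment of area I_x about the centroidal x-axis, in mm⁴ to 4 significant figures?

Break the section into simple shapes (no overlaps), measuring from the bottom-left corner of the bounding box.
Bottom flange: 200 × 18, A = 3 600 mm², y = 9 mm, Ī = 97 200 mm⁴.
Web: 20 × 340, A = 6 800 mm², y = 188 mm, Ī = 65 506 667 mm⁴.
Top flange: 200 × 18, A = 3 600 mm², y = 367 mm, Ī = 97 200 mm⁴.
Hole (subtracted): ⌀4, A = 12.5664 mm², y = 188 mm, Ī = 12.5664 mm⁴.
By symmetry the centroid is at mid-height, ȳ = 188 mm.
Transfer each piece to the centroidal x-axis using Ī + A·d² with d = y − 188:
  bottom flange: d = -179 mm → contributes +115 444 800 mm⁴
  web: d = 0 mm → contributes +65 506 667 mm⁴
  top flange: d = 179 mm → contributes +115 444 800 mm⁴
  hole: d = 0 mm → contributes −12.5664 mm⁴
Total I = 296 396 254 mm⁴.

I_x ≈ 2.964 × 10⁸ mm⁴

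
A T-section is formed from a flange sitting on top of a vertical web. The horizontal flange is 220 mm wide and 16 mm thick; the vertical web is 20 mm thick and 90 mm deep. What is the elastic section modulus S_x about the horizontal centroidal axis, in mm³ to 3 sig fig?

Decompose the section into non-overlapping parts with the origin at the bottom-left of its bounding rectangle.
Flange: 220 × 16, A = 3 520 mm², y = 98 mm, Ī = 75 093 mm⁴.
Web: 20 × 90, A = 1 800 mm², y = 45 mm, Ī = 1 215 000 mm⁴.
Centroid: ȳ = ΣA·y / ΣA = 80.068 mm.
Transfer each piece to the horizontal centroidal axis using Ī + A·d² with d = y − 80.068:
  flange: d = 17.932 mm → contributes +1 207 014 mm⁴
  web: d = -35.068 mm → contributes +3 428 535 mm⁴
Total I = 4 635 549 mm⁴.
Extreme fibre distance c = 80.068 mm; S = I/c = 57 895 mm³.

S_x ≈ 5.79 × 10⁴ mm³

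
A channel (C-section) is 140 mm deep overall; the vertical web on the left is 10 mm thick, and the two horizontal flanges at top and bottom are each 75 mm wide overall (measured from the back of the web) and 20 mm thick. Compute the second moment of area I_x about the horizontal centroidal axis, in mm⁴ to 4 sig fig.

Decompose the section into non-overlapping parts with the origin at the bottom-left of its bounding rectangle.
Web: 10 × 140, A = 1 400 mm², y = 70 mm, Ī = 2 286 667 mm⁴.
Top flange (beyond web): 65 × 20, A = 1 300 mm², y = 130 mm, Ī = 43333.3 mm⁴.
Bottom flange (beyond web): 65 × 20, A = 1 300 mm², y = 10 mm, Ī = 43333.3 mm⁴.
By symmetry the centroid is at mid-height, ȳ = 70 mm.
Transfer each piece to the horizontal centroidal axis using Ī + A·d² with d = y − 70:
  web: d = 0 mm → contributes +2 286 667 mm⁴
  top flange (beyond web): d = 60 mm → contributes +4 723 333 mm⁴
  bottom flange (beyond web): d = -60 mm → contributes +4 723 333 mm⁴
Total I = 11 733 333 mm⁴.

I_x ≈ 1.173 × 10⁷ mm⁴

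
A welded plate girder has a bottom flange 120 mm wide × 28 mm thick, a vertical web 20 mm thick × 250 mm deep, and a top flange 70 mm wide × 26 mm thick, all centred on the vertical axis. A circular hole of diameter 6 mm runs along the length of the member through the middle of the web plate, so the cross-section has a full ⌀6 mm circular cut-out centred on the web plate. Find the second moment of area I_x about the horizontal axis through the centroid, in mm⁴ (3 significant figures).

I_x ≈ 1.21 × 10⁸ mm⁴

Split into non-overlapping primitives; take the origin at the lower-left of the bounding box.
Bottom plate: 120 × 28, A = 3 360 mm², y = 14 mm, Ī = 219 520 mm⁴.
Web plate: 20 × 250, A = 5 000 mm², y = 153 mm, Ī = 26 041 667 mm⁴.
Top plate: 70 × 26, A = 1 820 mm², y = 291 mm, Ī = 102 527 mm⁴.
Hole (subtracted): ⌀6, A = 28.274 mm², y = 153 mm, Ī = 63.617 mm⁴.
Centroid: ȳ = ΣA·y / ΣA = 131.73 mm.
Transfer each piece to the horizontal axis through the centroid using Ī + A·d² with d = y − 131.73:
  bottom plate: d = -117.73 mm → contributes +46 793 985 mm⁴
  web plate: d = 21.265 mm → contributes +28 302 742 mm⁴
  top plate: d = 159.27 mm → contributes +46 267 649 mm⁴
  hole: d = 21.265 mm → contributes −12 850 mm⁴
Total I = 121 351 526 mm⁴.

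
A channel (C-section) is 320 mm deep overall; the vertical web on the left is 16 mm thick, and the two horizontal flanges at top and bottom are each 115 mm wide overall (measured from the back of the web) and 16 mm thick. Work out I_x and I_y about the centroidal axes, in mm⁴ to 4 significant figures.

I_x ≈ 1.170 × 10⁸ mm⁴, I_y ≈ 9.167 × 10⁶ mm⁴

Break the section into simple shapes (no overlaps), measuring from the bottom-left corner of the bounding box.
Web: 16 × 320, A = 5 120 mm², y = 160 mm, Ī = 43 690 667 mm⁴.
Top flange (beyond web): 99 × 16, A = 1 584 mm², y = 312 mm, Ī = 33 792 mm⁴.
Bottom flange (beyond web): 99 × 16, A = 1 584 mm², y = 8 mm, Ī = 33 792 mm⁴.
By symmetry the centroid is at mid-height, ȳ = 160 mm.
Transfer each piece to the centroidal x-axis using Ī + A·d² with d = y − 160:
  web: d = 0 mm → contributes +43 690 667 mm⁴
  top flange (beyond web): d = 152 mm → contributes +36 630 528 mm⁴
  bottom flange (beyond web): d = -152 mm → contributes +36 630 528 mm⁴
Total I = 116 951 723 mm⁴.
For the y-axis: x̄ = 29.9788 mm.
Repeating about the centroidal y-axis gives I_y = 9 167 239 mm⁴.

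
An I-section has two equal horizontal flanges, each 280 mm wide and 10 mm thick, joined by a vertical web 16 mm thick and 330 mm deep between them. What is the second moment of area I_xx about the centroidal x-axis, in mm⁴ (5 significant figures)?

Split into non-overlapping primitives; take the origin at the lower-left of the bounding box.
Bottom flange: 280 × 10, A = 2 800 mm², y = 5 mm, Ī = 23333.33 mm⁴.
Web: 16 × 330, A = 5 280 mm², y = 175 mm, Ī = 47 916 000 mm⁴.
Top flange: 280 × 10, A = 2 800 mm², y = 345 mm, Ī = 23333.33 mm⁴.
By symmetry the centroid is at mid-height, ȳ = 175 mm.
Transfer each piece to the centroidal x-axis using Ī + A·d² with d = y − 175:
  bottom flange: d = -170 mm → contributes +80 943 333 mm⁴
  web: d = 0 mm → contributes +47 916 000 mm⁴
  top flange: d = 170 mm → contributes +80 943 333 mm⁴
Total I = 209 802 667 mm⁴.

I_xx ≈ 2.0980 × 10⁸ mm⁴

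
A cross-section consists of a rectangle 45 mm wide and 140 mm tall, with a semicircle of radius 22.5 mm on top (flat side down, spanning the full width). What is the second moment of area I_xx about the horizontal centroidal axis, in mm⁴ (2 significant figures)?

Break the section into simple shapes (no overlaps), measuring from the bottom-left corner of the bounding box.
Rectangular body: 45 × 140, A = 6 300 mm², y = 70 mm, Ī = 10 290 000 mm⁴.
Semicircular cap: semicircle r = 22.5, A = 795.2 mm², y = 149.5 mm, Ī = 28 130 mm⁴.
Centroid: ȳ = ΣA·y / ΣA = 78.92 mm.
Transfer each piece to the horizontal centroidal axis using Ī + A·d² with d = y − 78.92:
  rectangular body: d = -8.916 mm → contributes +10 790 786 mm⁴
  semicircular cap: d = 70.63 mm → contributes +3 995 543 mm⁴
Total I = 14 786 329 mm⁴.

I_xx ≈ 1.5 × 10⁷ mm⁴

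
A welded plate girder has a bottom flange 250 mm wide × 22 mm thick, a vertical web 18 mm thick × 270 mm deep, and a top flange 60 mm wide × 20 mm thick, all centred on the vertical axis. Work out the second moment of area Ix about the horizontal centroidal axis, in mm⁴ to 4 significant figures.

Ix ≈ 1.380 × 10⁸ mm⁴

Decompose the section into non-overlapping parts with the origin at the bottom-left of its bounding rectangle.
Bottom plate: 250 × 22, A = 5 500 mm², y = 11 mm, Ī = 221 833 mm⁴.
Web plate: 18 × 270, A = 4 860 mm², y = 157 mm, Ī = 29 524 500 mm⁴.
Top plate: 60 × 20, A = 1 200 mm², y = 302 mm, Ī = 40 000 mm⁴.
Centroid: ȳ = ΣA·y / ΣA = 102.588 mm.
Transfer each piece to the horizontal centroidal axis using Ī + A·d² with d = y − 102.588:
  bottom plate: d = -91.5882 mm → contributes +46 358 060 mm⁴
  web plate: d = 54.4118 mm → contributes +43 913 211 mm⁴
  top plate: d = 199.412 mm → contributes +47 758 062 mm⁴
Total I = 138 029 333 mm⁴.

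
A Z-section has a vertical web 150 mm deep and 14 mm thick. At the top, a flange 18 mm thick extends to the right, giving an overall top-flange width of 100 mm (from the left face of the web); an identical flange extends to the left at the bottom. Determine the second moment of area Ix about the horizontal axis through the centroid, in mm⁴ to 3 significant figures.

Decompose the section into non-overlapping parts with the origin at the bottom-left of its bounding rectangle.
Web: 14 × 150, A = 2 100 mm², y = 75 mm, Ī = 3 937 500 mm⁴.
Top flange (beyond web): 86 × 18, A = 1 548 mm², y = 141 mm, Ī = 41 796 mm⁴.
Bottom flange (beyond web): 86 × 18, A = 1 548 mm², y = 9 mm, Ī = 41 796 mm⁴.
Centroid: ȳ = ΣA·y / ΣA = 75 mm.
Transfer each piece to the horizontal axis through the centroid using Ī + A·d² with d = y − 75:
  web: d = 0 mm → contributes +3 937 500 mm⁴
  top flange (beyond web): d = 66 mm → contributes +6 784 884 mm⁴
  bottom flange (beyond web): d = -66 mm → contributes +6 784 884 mm⁴
Total I = 17 507 268 mm⁴.

Ix ≈ 1.75 × 10⁷ mm⁴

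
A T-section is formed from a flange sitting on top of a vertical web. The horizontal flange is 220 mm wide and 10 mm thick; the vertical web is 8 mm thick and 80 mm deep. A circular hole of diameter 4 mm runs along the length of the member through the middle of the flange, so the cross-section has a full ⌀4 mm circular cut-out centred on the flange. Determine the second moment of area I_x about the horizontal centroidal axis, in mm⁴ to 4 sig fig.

Treat the section as a set of non-overlapping primitives; coordinates are from the bounding-box lower-left.
Flange: 220 × 10, A = 2 200 mm², y = 85 mm, Ī = 18333.3 mm⁴.
Web: 8 × 80, A = 640 mm², y = 40 mm, Ī = 341 333 mm⁴.
Hole (subtracted): ⌀4, A = 12.5664 mm², y = 85 mm, Ī = 12.5664 mm⁴.
Centroid: ȳ = ΣA·y / ΣA = 74.8141 mm.
Transfer each piece to the horizontal centroidal axis using Ī + A·d² with d = y − 74.8141:
  flange: d = 10.1859 mm → contributes +246 590 mm⁴
  web: d = -34.8141 mm → contributes +1 117 026 mm⁴
  hole: d = 10.1859 mm → contributes −1316.36 mm⁴
Total I = 1 362 300 mm⁴.

I_x ≈ 1.362 × 10⁶ mm⁴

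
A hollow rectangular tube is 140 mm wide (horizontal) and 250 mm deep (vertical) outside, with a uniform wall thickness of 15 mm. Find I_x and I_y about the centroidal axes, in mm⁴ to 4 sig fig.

I_x ≈ 8.469 × 10⁷ mm⁴, I_y ≈ 3.277 × 10⁷ mm⁴

Treat the section as a set of non-overlapping primitives; coordinates are from the bounding-box lower-left.
Outer rectangle: 140 × 250, A = 35 000 mm², y = 125 mm, Ī = 182 291 667 mm⁴.
Inner void (subtracted): 110 × 220, A = 24 200 mm², y = 125 mm, Ī = 97 606 667 mm⁴.
By symmetry the centroid is at mid-height, ȳ = 125 mm.
All pieces are centred on the centroidal x-axis, so I = ΣĪ (holes subtracted) = 84 685 000 mm⁴.
Repeating about the centroidal y-axis gives I_y = 32 765 000 mm⁴.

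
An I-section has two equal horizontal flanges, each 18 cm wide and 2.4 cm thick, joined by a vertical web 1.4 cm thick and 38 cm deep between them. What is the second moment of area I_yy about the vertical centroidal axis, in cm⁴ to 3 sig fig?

Treat the section as a set of non-overlapping primitives; coordinates are from the bounding-box lower-left.
Bottom flange: 18 × 2.4, A = 43.2 cm², x = 9 cm, Ī = 1166.4 cm⁴.
Web: 1.4 × 38, A = 53.2 cm², x = 9 cm, Ī = 8.6893 cm⁴.
Top flange: 18 × 2.4, A = 43.2 cm², x = 9 cm, Ī = 1166.4 cm⁴.
By symmetry the centroid is at mid-width, x̄ = 9 cm.
All pieces are centred on the vertical centroidal axis, so I = ΣĪ = 2341.5 cm⁴.

I_yy ≈ 2340 cm⁴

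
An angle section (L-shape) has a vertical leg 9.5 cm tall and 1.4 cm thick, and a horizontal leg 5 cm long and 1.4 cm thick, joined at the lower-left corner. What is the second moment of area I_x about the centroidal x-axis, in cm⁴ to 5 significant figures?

Split into non-overlapping primitives; take the origin at the lower-left of the bounding box.
Vertical leg: 1.4 × 9.5, A = 13.3 cm², y = 4.75 cm, Ī = 100.0271 cm⁴.
Horizontal leg (remainder): 3.6 × 1.4, A = 5.04 cm², y = 0.7 cm, Ī = 0.8232 cm⁴.
Centroid: ȳ = ΣA·y / ΣA = 3.637023 cm.
Transfer each piece to the centroidal x-axis using Ī + A·d² with d = y − 3.637023:
  vertical leg: d = 1.112977 cm → contributes +116.502 cm⁴
  horizontal leg (remainder): d = -2.937023 cm → contributes +44.29876 cm⁴
Total I = 160.8008 cm⁴.

I_x ≈ 160.80 cm⁴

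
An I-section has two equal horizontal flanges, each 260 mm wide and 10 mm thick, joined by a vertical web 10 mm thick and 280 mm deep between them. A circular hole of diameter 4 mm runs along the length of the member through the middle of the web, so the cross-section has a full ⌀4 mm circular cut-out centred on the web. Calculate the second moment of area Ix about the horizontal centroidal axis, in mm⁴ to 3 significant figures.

Split into non-overlapping primitives; take the origin at the lower-left of the bounding box.
Bottom flange: 260 × 10, A = 2 600 mm², y = 5 mm, Ī = 21 667 mm⁴.
Web: 10 × 280, A = 2 800 mm², y = 150 mm, Ī = 18 293 333 mm⁴.
Top flange: 260 × 10, A = 2 600 mm², y = 295 mm, Ī = 21 667 mm⁴.
Hole (subtracted): ⌀4, A = 12.566 mm², y = 150 mm, Ī = 12.566 mm⁴.
By symmetry the centroid is at mid-height, ȳ = 150 mm.
Transfer each piece to the horizontal centroidal axis using Ī + A·d² with d = y − 150:
  bottom flange: d = -145 mm → contributes +54 686 667 mm⁴
  web: d = 0 mm → contributes +18 293 333 mm⁴
  top flange: d = 145 mm → contributes +54 686 667 mm⁴
  hole: d = 0 mm → contributes −12.566 mm⁴
Total I = 127 666 654 mm⁴.

Ix ≈ 1.28 × 10⁸ mm⁴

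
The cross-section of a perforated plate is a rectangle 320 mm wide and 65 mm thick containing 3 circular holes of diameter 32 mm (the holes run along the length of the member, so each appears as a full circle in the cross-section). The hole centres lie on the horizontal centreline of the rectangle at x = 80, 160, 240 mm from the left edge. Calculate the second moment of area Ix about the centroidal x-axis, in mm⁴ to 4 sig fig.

Treat the section as a set of non-overlapping primitives; coordinates are from the bounding-box lower-left.
Plate: 320 × 65, A = 20 800 mm², y = 32.5 mm, Ī = 7 323 333 mm⁴.
Hole 1 (subtracted): ⌀32, A = 804.248 mm², y = 32.5 mm, Ī = 51471.9 mm⁴.
Hole 2 (subtracted): ⌀32, A = 804.248 mm², y = 32.5 mm, Ī = 51471.9 mm⁴.
Hole 3 (subtracted): ⌀32, A = 804.248 mm², y = 32.5 mm, Ī = 51471.9 mm⁴.
By symmetry the centroid is at mid-height, ȳ = 32.5 mm.
All pieces are centred on the centroidal x-axis, so I = ΣĪ (holes subtracted) = 7 168 918 mm⁴.

Ix ≈ 7.169 × 10⁶ mm⁴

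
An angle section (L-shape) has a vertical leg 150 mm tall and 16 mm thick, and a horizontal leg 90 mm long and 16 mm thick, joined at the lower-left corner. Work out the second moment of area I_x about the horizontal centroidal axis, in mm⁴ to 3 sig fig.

Break the section into simple shapes (no overlaps), measuring from the bottom-left corner of the bounding box.
Vertical leg: 16 × 150, A = 2 400 mm², y = 75 mm, Ī = 4 500 000 mm⁴.
Horizontal leg (remainder): 74 × 16, A = 1 184 mm², y = 8 mm, Ī = 25 259 mm⁴.
Centroid: ȳ = ΣA·y / ΣA = 52.866 mm.
Transfer each piece to the horizontal centroidal axis using Ī + A·d² with d = y − 52.866:
  vertical leg: d = 22.134 mm → contributes +5 675 786 mm⁴
  horizontal leg (remainder): d = -44.866 mm → contributes +2 408 608 mm⁴
Total I = 8 084 394 mm⁴.

I_x ≈ 8.08 × 10⁶ mm⁴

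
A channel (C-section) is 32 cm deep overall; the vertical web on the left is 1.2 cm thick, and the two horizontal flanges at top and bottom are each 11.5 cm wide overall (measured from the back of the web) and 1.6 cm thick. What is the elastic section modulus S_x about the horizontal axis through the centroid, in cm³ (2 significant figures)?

Break the section into simple shapes (no overlaps), measuring from the bottom-left corner of the bounding box.
Web: 1.2 × 32, A = 38.4 cm², y = 16 cm, Ī = 3 277 cm⁴.
Top flange (beyond web): 10.3 × 1.6, A = 16.48 cm², y = 31.2 cm, Ī = 3.516 cm⁴.
Bottom flange (beyond web): 10.3 × 1.6, A = 16.48 cm², y = 0.8 cm, Ī = 3.516 cm⁴.
By symmetry the centroid is at mid-height, ȳ = 16 cm.
Transfer each piece to the horizontal axis through the centroid using Ī + A·d² with d = y − 16:
  web: d = 0 cm → contributes +3 277 cm⁴
  top flange (beyond web): d = 15.2 cm → contributes +3 811 cm⁴
  bottom flange (beyond web): d = -15.2 cm → contributes +3 811 cm⁴
Total I = 10 899 cm⁴.
Extreme fibre distance c = 16 cm; S = I/c = 681.2 cm³.

S_x ≈ 680 cm³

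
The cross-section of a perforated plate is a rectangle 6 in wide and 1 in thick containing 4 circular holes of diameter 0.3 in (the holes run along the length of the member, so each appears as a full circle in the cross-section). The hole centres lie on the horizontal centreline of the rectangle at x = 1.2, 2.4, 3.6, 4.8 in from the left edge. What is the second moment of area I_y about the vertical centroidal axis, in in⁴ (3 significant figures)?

I_y ≈ 17.5 in⁴

Decompose the section into non-overlapping parts with the origin at the bottom-left of its bounding rectangle.
Plate: 6 × 1, A = 6 in², x = 3 in, Ī = 18 in⁴.
Hole 1 (subtracted): ⌀0.3, A = 0.070686 in², x = 1.2 in, Ī = 0.00039761 in⁴.
Hole 2 (subtracted): ⌀0.3, A = 0.070686 in², x = 2.4 in, Ī = 0.00039761 in⁴.
Hole 3 (subtracted): ⌀0.3, A = 0.070686 in², x = 3.6 in, Ī = 0.00039761 in⁴.
Hole 4 (subtracted): ⌀0.3, A = 0.070686 in², x = 4.8 in, Ī = 0.00039761 in⁴.
By symmetry the centroid is at mid-width, x̄ = 3 in.
Transfer each piece to the vertical centroidal axis using Ī + A·d² with d = x − 3:
  plate: d = 0 in → contributes +18 in⁴
  hole 1: d = -1.8 in → contributes −0.22942 in⁴
  hole 2: d = -0.6 in → contributes −0.025845 in⁴
  hole 3: d = 0.6 in → contributes −0.025845 in⁴
  hole 4: d = 1.8 in → contributes −0.22942 in⁴
Total I = 17.489 in⁴.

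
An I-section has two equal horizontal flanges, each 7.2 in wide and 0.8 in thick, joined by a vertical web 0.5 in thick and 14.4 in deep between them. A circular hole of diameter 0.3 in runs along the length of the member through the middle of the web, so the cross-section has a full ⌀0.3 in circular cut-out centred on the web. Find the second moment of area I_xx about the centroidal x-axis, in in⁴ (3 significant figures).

I_xx ≈ 790 in⁴

Decompose the section into non-overlapping parts with the origin at the bottom-left of its bounding rectangle.
Bottom flange: 7.2 × 0.8, A = 5.76 in², y = 0.4 in, Ī = 0.3072 in⁴.
Web: 0.5 × 14.4, A = 7.2 in², y = 8 in, Ī = 124.42 in⁴.
Top flange: 7.2 × 0.8, A = 5.76 in², y = 15.6 in, Ī = 0.3072 in⁴.
Hole (subtracted): ⌀0.3, A = 0.070686 in², y = 8 in, Ī = 0.00039761 in⁴.
By symmetry the centroid is at mid-height, ȳ = 8 in.
Transfer each piece to the centroidal x-axis using Ī + A·d² with d = y − 8:
  bottom flange: d = -7.6 in → contributes +333 in⁴
  web: d = 0 in → contributes +124.42 in⁴
  top flange: d = 7.6 in → contributes +333 in⁴
  hole: d = 0 in → contributes −0.00039761 in⁴
Total I = 790.43 in⁴.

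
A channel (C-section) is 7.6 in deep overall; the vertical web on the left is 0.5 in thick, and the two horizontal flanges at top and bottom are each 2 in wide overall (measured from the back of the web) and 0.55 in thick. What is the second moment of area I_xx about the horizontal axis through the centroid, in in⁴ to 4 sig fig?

I_xx ≈ 38.83 in⁴

Treat the section as a set of non-overlapping primitives; coordinates are from the bounding-box lower-left.
Web: 0.5 × 7.6, A = 3.8 in², y = 3.8 in, Ī = 18.2907 in⁴.
Top flange (beyond web): 1.5 × 0.55, A = 0.825 in², y = 7.325 in, Ī = 0.0207969 in⁴.
Bottom flange (beyond web): 1.5 × 0.55, A = 0.825 in², y = 0.275 in, Ī = 0.0207969 in⁴.
By symmetry the centroid is at mid-height, ȳ = 3.8 in.
Transfer each piece to the horizontal axis through the centroid using Ī + A·d² with d = y − 3.8:
  web: d = 0 in → contributes +18.2907 in⁴
  top flange (beyond web): d = 3.525 in → contributes +10.2719 in⁴
  bottom flange (beyond web): d = -3.525 in → contributes +10.2719 in⁴
Total I = 38.8345 in⁴.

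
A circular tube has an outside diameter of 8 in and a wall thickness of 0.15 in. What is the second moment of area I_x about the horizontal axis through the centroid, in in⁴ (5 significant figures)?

I_x ≈ 28.505 in⁴

Decompose the section into non-overlapping parts with the origin at the bottom-left of its bounding rectangle.
Outer circle: ⌀8, A = 50.26548 in², y = 4 in, Ī = 201.0619 in⁴.
Bore (subtracted): ⌀7.7, A = 46.56626 in², y = 4 in, Ī = 172.5571 in⁴.
By symmetry the centroid is at mid-height, ȳ = 4 in.
All pieces are centred on the horizontal axis through the centroid, so I = ΣĪ (holes subtracted) = 28.50484 in⁴.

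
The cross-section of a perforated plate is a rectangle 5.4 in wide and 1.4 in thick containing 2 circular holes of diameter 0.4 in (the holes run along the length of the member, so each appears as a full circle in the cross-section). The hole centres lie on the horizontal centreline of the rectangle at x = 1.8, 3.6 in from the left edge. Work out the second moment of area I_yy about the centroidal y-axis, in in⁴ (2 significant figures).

I_yy ≈ 18 in⁴

Decompose the section into non-overlapping parts with the origin at the bottom-left of its bounding rectangle.
Plate: 5.4 × 1.4, A = 7.56 in², x = 2.7 in, Ī = 18.37 in⁴.
Hole 1 (subtracted): ⌀0.4, A = 0.1257 in², x = 1.8 in, Ī = 0.001257 in⁴.
Hole 2 (subtracted): ⌀0.4, A = 0.1257 in², x = 3.6 in, Ī = 0.001257 in⁴.
By symmetry the centroid is at mid-width, x̄ = 2.7 in.
Transfer each piece to the centroidal y-axis using Ī + A·d² with d = x − 2.7:
  plate: d = 0 in → contributes +18.37 in⁴
  hole 1: d = -0.9 in → contributes −0.103 in⁴
  hole 2: d = 0.9 in → contributes −0.103 in⁴
Total I = 18.16 in⁴.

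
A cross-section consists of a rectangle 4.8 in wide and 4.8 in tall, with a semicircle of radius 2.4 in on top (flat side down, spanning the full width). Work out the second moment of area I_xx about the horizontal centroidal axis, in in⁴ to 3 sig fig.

I_xx ≈ 124 in⁴

Split into non-overlapping primitives; take the origin at the lower-left of the bounding box.
Rectangular body: 4.8 × 4.8, A = 23.04 in², y = 2.4 in, Ī = 44.237 in⁴.
Semicircular cap: semicircle r = 2.4, A = 9.0478 in², y = 5.8186 in, Ī = 3.6415 in⁴.
Centroid: ȳ = ΣA·y / ΣA = 3.3639 in.
Transfer each piece to the horizontal centroidal axis using Ī + A·d² with d = y − 3.3639:
  rectangular body: d = -0.96394 in → contributes +65.645 in⁴
  semicircular cap: d = 2.4547 in → contributes +58.157 in⁴
Total I = 123.8 in⁴.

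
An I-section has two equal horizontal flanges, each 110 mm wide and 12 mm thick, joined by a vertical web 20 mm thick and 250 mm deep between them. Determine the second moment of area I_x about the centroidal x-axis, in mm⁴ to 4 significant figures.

I_x ≈ 7.138 × 10⁷ mm⁴

Split into non-overlapping primitives; take the origin at the lower-left of the bounding box.
Bottom flange: 110 × 12, A = 1 320 mm², y = 6 mm, Ī = 15 840 mm⁴.
Web: 20 × 250, A = 5 000 mm², y = 137 mm, Ī = 26 041 667 mm⁴.
Top flange: 110 × 12, A = 1 320 mm², y = 268 mm, Ī = 15 840 mm⁴.
By symmetry the centroid is at mid-height, ȳ = 137 mm.
Transfer each piece to the centroidal x-axis using Ī + A·d² with d = y − 137:
  bottom flange: d = -131 mm → contributes +22 668 360 mm⁴
  web: d = 0 mm → contributes +26 041 667 mm⁴
  top flange: d = 131 mm → contributes +22 668 360 mm⁴
Total I = 71 378 387 mm⁴.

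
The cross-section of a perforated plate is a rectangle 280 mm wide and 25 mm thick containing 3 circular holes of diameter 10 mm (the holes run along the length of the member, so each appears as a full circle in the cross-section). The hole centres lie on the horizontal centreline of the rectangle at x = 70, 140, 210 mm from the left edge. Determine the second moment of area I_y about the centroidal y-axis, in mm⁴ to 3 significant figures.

Split into non-overlapping primitives; take the origin at the lower-left of the bounding box.
Plate: 280 × 25, A = 7 000 mm², x = 140 mm, Ī = 45 733 333 mm⁴.
Hole 1 (subtracted): ⌀10, A = 78.54 mm², x = 70 mm, Ī = 490.87 mm⁴.
Hole 2 (subtracted): ⌀10, A = 78.54 mm², x = 140 mm, Ī = 490.87 mm⁴.
Hole 3 (subtracted): ⌀10, A = 78.54 mm², x = 210 mm, Ī = 490.87 mm⁴.
By symmetry the centroid is at mid-width, x̄ = 140 mm.
Transfer each piece to the centroidal y-axis using Ī + A·d² with d = x − 140:
  plate: d = 0 mm → contributes +45 733 333 mm⁴
  hole 1: d = -70 mm → contributes −385 336 mm⁴
  hole 2: d = 0 mm → contributes −490.87 mm⁴
  hole 3: d = 70 mm → contributes −385 336 mm⁴
Total I = 44 962 171 mm⁴.

I_y ≈ 4.50 × 10⁷ mm⁴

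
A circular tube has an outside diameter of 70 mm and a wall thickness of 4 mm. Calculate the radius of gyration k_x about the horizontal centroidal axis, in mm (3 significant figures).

Break the section into simple shapes (no overlaps), measuring from the bottom-left corner of the bounding box.
Outer circle: ⌀70, A = 3848.5 mm², y = 35 mm, Ī = 1 178 588 mm⁴.
Bore (subtracted): ⌀62, A = 3019.1 mm², y = 35 mm, Ī = 725 332 mm⁴.
By symmetry the centroid is at mid-height, ȳ = 35 mm.
All pieces are centred on the horizontal centroidal axis, so I = ΣĪ (holes subtracted) = 453 256 mm⁴.
Radius of gyration: k = √(I/A) = √(453 256 / 829.38) = 23.377 mm.

k_x ≈ 23.4 mm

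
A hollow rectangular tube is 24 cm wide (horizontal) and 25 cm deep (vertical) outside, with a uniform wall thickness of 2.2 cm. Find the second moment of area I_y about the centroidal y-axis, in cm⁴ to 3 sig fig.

Decompose the section into non-overlapping parts with the origin at the bottom-left of its bounding rectangle.
Outer rectangle: 24 × 25, A = 600 cm², x = 12 cm, Ī = 28 800 cm⁴.
Inner void (subtracted): 19.6 × 20.6, A = 403.76 cm², x = 12 cm, Ī = 12 926 cm⁴.
By symmetry the centroid is at mid-width, x̄ = 12 cm.
All pieces are centred on the centroidal y-axis, so I = ΣĪ (holes subtracted) = 15 874 cm⁴.

I_y ≈ 1.59 × 10⁴ cm⁴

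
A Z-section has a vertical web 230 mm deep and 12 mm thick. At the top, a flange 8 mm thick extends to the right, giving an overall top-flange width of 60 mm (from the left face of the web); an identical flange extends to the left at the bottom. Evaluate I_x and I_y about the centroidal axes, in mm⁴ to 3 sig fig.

I_x ≈ 2.16 × 10⁷ mm⁴, I_y ≈ 8.72 × 10⁵ mm⁴

Decompose the section into non-overlapping parts with the origin at the bottom-left of its bounding rectangle.
Web: 12 × 230, A = 2 760 mm², y = 115 mm, Ī = 12 167 000 mm⁴.
Top flange (beyond web): 48 × 8, A = 384 mm², y = 226 mm, Ī = 2 048 mm⁴.
Bottom flange (beyond web): 48 × 8, A = 384 mm², y = 4 mm, Ī = 2 048 mm⁴.
Centroid: ȳ = ΣA·y / ΣA = 115 mm.
Transfer each piece to the centroidal x-axis using Ī + A·d² with d = y − 115:
  web: d = 0 mm → contributes +12 167 000 mm⁴
  top flange (beyond web): d = 111 mm → contributes +4 733 312 mm⁴
  bottom flange (beyond web): d = -111 mm → contributes +4 733 312 mm⁴
Total I = 21 633 624 mm⁴.
For the y-axis: x̄ = 54 mm.
Repeating about the centroidal y-axis gives I_y = 871 776 mm⁴.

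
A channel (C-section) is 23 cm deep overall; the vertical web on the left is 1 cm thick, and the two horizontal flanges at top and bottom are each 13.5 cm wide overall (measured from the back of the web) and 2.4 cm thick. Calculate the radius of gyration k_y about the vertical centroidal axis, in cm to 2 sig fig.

k_y ≈ 4.3 cm

Break the section into simple shapes (no overlaps), measuring from the bottom-left corner of the bounding box.
Web: 1 × 23, A = 23 cm², x = 0.5 cm, Ī = 1.917 cm⁴.
Top flange (beyond web): 12.5 × 2.4, A = 30 cm², x = 7.25 cm, Ī = 390.6 cm⁴.
Bottom flange (beyond web): 12.5 × 2.4, A = 30 cm², x = 7.25 cm, Ī = 390.6 cm⁴.
Centroid: x̄ = ΣA·x / ΣA = 5.38 cm.
Transfer each piece to the vertical centroidal axis using Ī + A·d² with d = x − 5.38:
  web: d = -4.88 cm → contributes +549.5 cm⁴
  top flange (beyond web): d = 1.87 cm → contributes +495.6 cm⁴
  bottom flange (beyond web): d = 1.87 cm → contributes +495.6 cm⁴
Total I = 1 541 cm⁴.
Radius of gyration: k = √(I/A) = √(1 541 / 83) = 4.308 cm.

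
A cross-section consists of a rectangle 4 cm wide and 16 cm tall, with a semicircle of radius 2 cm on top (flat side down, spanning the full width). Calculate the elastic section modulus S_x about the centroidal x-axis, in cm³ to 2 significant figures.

S_x ≈ 200 cm³

Treat the section as a set of non-overlapping primitives; coordinates are from the bounding-box lower-left.
Rectangular body: 4 × 16, A = 64 cm², y = 8 cm, Ī = 1 365 cm⁴.
Semicircular cap: semicircle r = 2, A = 6.283 cm², y = 16.85 cm, Ī = 1.756 cm⁴.
Centroid: ȳ = ΣA·y / ΣA = 8.791 cm.
Transfer each piece to the centroidal x-axis using Ī + A·d² with d = y − 8.791:
  rectangular body: d = -0.7911 cm → contributes +1 405 cm⁴
  semicircular cap: d = 8.058 cm → contributes +409.7 cm⁴
Total I = 1 815 cm⁴.
Extreme fibre distance c = 9.209 cm; S = I/c = 197.1 cm³.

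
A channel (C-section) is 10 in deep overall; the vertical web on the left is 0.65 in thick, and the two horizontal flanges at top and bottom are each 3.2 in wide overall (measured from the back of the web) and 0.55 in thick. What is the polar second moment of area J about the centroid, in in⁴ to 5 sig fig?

Break the section into simple shapes (no overlaps), measuring from the bottom-left corner of the bounding box.
Web: 0.65 × 10, A = 6.5 in², y = 5 in, Ī = 54.16667 in⁴.
Top flange (beyond web): 2.55 × 0.55, A = 1.4025 in², y = 9.725 in, Ī = 0.03535469 in⁴.
Bottom flange (beyond web): 2.55 × 0.55, A = 1.4025 in², y = 0.275 in, Ī = 0.03535469 in⁴.
By symmetry the centroid is at mid-height, ȳ = 5 in.
Transfer each piece to the centroidal x-axis using Ī + A·d² with d = y − 5:
  web: d = 0 in → contributes +54.16667 in⁴
  top flange (beyond web): d = 4.725 in → contributes +31.34704 in⁴
  bottom flange (beyond web): d = -4.725 in → contributes +31.34704 in⁴
Total I = 116.8608 in⁴.
For the y-axis: x̄ = 0.8073213 in.
Repeating about the centroidal y-axis gives I_y = 6.764955 in⁴.
Polar second moment: J = I_x + I_y = 123.6257 in⁴.

J ≈ 123.63 in⁴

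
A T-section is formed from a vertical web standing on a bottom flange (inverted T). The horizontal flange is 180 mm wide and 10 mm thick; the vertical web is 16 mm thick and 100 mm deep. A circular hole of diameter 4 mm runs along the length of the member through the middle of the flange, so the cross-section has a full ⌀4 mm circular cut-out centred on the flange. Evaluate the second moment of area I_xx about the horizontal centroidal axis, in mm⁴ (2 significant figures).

Treat the section as a set of non-overlapping primitives; coordinates are from the bounding-box lower-left.
Flange: 180 × 10, A = 1 800 mm², y = 5 mm, Ī = 15 000 mm⁴.
Web: 16 × 100, A = 1 600 mm², y = 60 mm, Ī = 1 333 333 mm⁴.
Hole (subtracted): ⌀4, A = 12.57 mm², y = 5 mm, Ī = 12.57 mm⁴.
Centroid: ȳ = ΣA·y / ΣA = 30.98 mm.
Transfer each piece to the horizontal centroidal axis using Ī + A·d² with d = y − 30.98:
  flange: d = -25.98 mm → contributes +1 229 776 mm⁴
  web: d = 29.02 mm → contributes +2 680 941 mm⁴
  hole: d = -25.98 mm → contributes −8 493 mm⁴
Total I = 3 902 224 mm⁴.

I_xx ≈ 3.9 × 10⁶ mm⁴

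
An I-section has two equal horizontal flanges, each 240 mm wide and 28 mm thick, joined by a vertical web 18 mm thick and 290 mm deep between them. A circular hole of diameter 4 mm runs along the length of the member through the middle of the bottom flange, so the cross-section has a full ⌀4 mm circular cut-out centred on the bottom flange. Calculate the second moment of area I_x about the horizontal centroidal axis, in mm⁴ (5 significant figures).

Treat the section as a set of non-overlapping primitives; coordinates are from the bounding-box lower-left.
Bottom flange: 240 × 28, A = 6 720 mm², y = 14 mm, Ī = 439 040 mm⁴.
Web: 18 × 290, A = 5 220 mm², y = 173 mm, Ī = 36 583 500 mm⁴.
Top flange: 240 × 28, A = 6 720 mm², y = 332 mm, Ī = 439 040 mm⁴.
Hole (subtracted): ⌀4, A = 12.56637 mm², y = 14 mm, Ī = 12.56637 mm⁴.
Centroid: ȳ = ΣA·y / ΣA = 173.1071 mm.
Transfer each piece to the horizontal centroidal axis using Ī + A·d² with d = y − 173.1071:
  bottom flange: d = -159.1071 mm → contributes +170 556 410 mm⁴
  web: d = -0.1071489 mm → contributes +36 583 560 mm⁴
  top flange: d = 158.8929 mm → contributes +170 098 464 mm⁴
  hole: d = -159.1071 mm → contributes −318131.3 mm⁴
Total I = 376 920 303 mm⁴.

I_x ≈ 3.7692 × 10⁸ mm⁴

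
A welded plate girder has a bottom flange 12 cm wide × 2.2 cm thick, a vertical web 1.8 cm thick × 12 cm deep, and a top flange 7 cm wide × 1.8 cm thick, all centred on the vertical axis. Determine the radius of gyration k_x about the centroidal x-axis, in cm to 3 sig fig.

Break the section into simple shapes (no overlaps), measuring from the bottom-left corner of the bounding box.
Bottom plate: 12 × 2.2, A = 26.4 cm², y = 1.1 cm, Ī = 10.648 cm⁴.
Web plate: 1.8 × 12, A = 21.6 cm², y = 8.2 cm, Ī = 259.2 cm⁴.
Top plate: 7 × 1.8, A = 12.6 cm², y = 15.1 cm, Ī = 3.402 cm⁴.
Centroid: ȳ = ΣA·y / ΣA = 6.5416 cm.
Transfer each piece to the centroidal x-axis using Ī + A·d² with d = y − 6.5416:
  bottom plate: d = -5.4416 cm → contributes +792.37 cm⁴
  web plate: d = 1.6584 cm → contributes +318.61 cm⁴
  top plate: d = 8.5584 cm → contributes +926.31 cm⁴
Total I = 2037.3 cm⁴.
Radius of gyration: k = √(I/A) = √(2037.3 / 60.6) = 5.7982 cm.

k_x ≈ 5.80 cm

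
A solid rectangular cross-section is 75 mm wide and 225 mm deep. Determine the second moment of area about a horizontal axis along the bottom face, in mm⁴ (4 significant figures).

I_base ≈ 2.848 × 10⁸ mm⁴

The section: 75 × 225, A = 16 875 mm², y = 112.5 mm, Ī = 71 191 406 mm⁴.
Transfer it to the bottom edge using Ī + A·d² with d = y − 0:
  the section: d = 112.5 mm → contributes +284 765 625 mm⁴
Total I = 284 765 625 mm⁴.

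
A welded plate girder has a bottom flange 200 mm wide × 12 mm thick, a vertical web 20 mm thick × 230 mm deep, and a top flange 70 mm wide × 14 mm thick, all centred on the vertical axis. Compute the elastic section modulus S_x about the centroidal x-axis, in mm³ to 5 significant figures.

Split into non-overlapping primitives; take the origin at the lower-left of the bounding box.
Bottom plate: 200 × 12, A = 2 400 mm², y = 6 mm, Ī = 28 800 mm⁴.
Web plate: 20 × 230, A = 4 600 mm², y = 127 mm, Ī = 20 278 333 mm⁴.
Top plate: 70 × 14, A = 980 mm², y = 249 mm, Ī = 16006.67 mm⁴.
Centroid: ȳ = ΣA·y / ΣA = 105.5915 mm.
Transfer each piece to the centroidal x-axis using Ī + A·d² with d = y − 105.5915:
  bottom plate: d = -99.59148 mm → contributes +23 833 110 mm⁴
  web plate: d = 21.40852 mm → contributes +22 386 627 mm⁴
  top plate: d = 143.4085 mm → contributes +20 170 691 mm⁴
Total I = 66 390 428 mm⁴.
Extreme fibre distance c = 150.4085 mm; S = I/c = 441400.7 mm³.

S_x ≈ 4.4140 × 10⁵ mm³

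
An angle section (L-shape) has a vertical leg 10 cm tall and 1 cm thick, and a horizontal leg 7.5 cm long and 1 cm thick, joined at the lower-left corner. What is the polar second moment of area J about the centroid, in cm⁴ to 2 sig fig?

J ≈ 240 cm⁴

Decompose the section into non-overlapping parts with the origin at the bottom-left of its bounding rectangle.
Vertical leg: 1 × 10, A = 10 cm², y = 5 cm, Ī = 83.33 cm⁴.
Horizontal leg (remainder): 6.5 × 1, A = 6.5 cm², y = 0.5 cm, Ī = 0.5417 cm⁴.
Centroid: ȳ = ΣA·y / ΣA = 3.227 cm.
Transfer each piece to the centroidal x-axis using Ī + A·d² with d = y − 3.227:
  vertical leg: d = 1.773 cm → contributes +114.8 cm⁴
  horizontal leg (remainder): d = -2.727 cm → contributes +48.89 cm⁴
Total I = 163.6 cm⁴.
For the y-axis: x̄ = 1.977 cm.
Repeating about the centroidal y-axis gives I_y = 79.12 cm⁴.
Polar second moment: J = I_x + I_y = 242.8 cm⁴.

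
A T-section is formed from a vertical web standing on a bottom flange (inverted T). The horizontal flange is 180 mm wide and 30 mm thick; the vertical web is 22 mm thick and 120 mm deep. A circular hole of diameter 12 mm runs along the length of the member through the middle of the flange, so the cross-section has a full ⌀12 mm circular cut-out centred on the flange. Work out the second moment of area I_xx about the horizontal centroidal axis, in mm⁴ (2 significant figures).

Treat the section as a set of non-overlapping primitives; coordinates are from the bounding-box lower-left.
Flange: 180 × 30, A = 5 400 mm², y = 15 mm, Ī = 405 000 mm⁴.
Web: 22 × 120, A = 2 640 mm², y = 90 mm, Ī = 3 168 000 mm⁴.
Hole (subtracted): ⌀12, A = 113.1 mm², y = 15 mm, Ī = 1 018 mm⁴.
Centroid: ȳ = ΣA·y / ΣA = 39.98 mm.
Transfer each piece to the horizontal centroidal axis using Ī + A·d² with d = y − 39.98:
  flange: d = -24.98 mm → contributes +3 774 125 mm⁴
  web: d = 50.02 mm → contributes +9 773 748 mm⁴
  hole: d = -24.98 mm → contributes −71 581 mm⁴
Total I = 13 476 293 mm⁴.

I_xx ≈ 1.3 × 10⁷ mm⁴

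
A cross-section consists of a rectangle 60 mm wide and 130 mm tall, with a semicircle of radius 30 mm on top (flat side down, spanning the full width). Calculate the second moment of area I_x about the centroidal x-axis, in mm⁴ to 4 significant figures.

Treat the section as a set of non-overlapping primitives; coordinates are from the bounding-box lower-left.
Rectangular body: 60 × 130, A = 7 800 mm², y = 65 mm, Ī = 10 985 000 mm⁴.
Semicircular cap: semicircle r = 30, A = 1413.72 mm², y = 142.732 mm, Ī = 88903.1 mm⁴.
Centroid: ȳ = ΣA·y / ΣA = 76.927 mm.
Transfer each piece to the centroidal x-axis using Ī + A·d² with d = y − 76.927:
  rectangular body: d = -11.927 mm → contributes +12 094 568 mm⁴
  semicircular cap: d = 65.8054 mm → contributes +6 210 800 mm⁴
Total I = 18 305 367 mm⁴.

I_x ≈ 1.831 × 10⁷ mm⁴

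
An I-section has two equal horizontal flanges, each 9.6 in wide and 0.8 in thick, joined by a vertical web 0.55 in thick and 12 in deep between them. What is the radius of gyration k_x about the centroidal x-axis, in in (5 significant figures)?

Break the section into simple shapes (no overlaps), measuring from the bottom-left corner of the bounding box.
Bottom flange: 9.6 × 0.8, A = 7.68 in², y = 0.4 in, Ī = 0.4096 in⁴.
Web: 0.55 × 12, A = 6.6 in², y = 6.8 in, Ī = 79.2 in⁴.
Top flange: 9.6 × 0.8, A = 7.68 in², y = 13.2 in, Ī = 0.4096 in⁴.
By symmetry the centroid is at mid-height, ȳ = 6.8 in.
Transfer each piece to the centroidal x-axis using Ī + A·d² with d = y − 6.8:
  bottom flange: d = -6.4 in → contributes +314.9824 in⁴
  web: d = 0 in → contributes +79.2 in⁴
  top flange: d = 6.4 in → contributes +314.9824 in⁴
Total I = 709.1648 in⁴.
Radius of gyration: k = √(I/A) = √(709.1648 / 21.96) = 5.682735 in.

k_x ≈ 5.6827 in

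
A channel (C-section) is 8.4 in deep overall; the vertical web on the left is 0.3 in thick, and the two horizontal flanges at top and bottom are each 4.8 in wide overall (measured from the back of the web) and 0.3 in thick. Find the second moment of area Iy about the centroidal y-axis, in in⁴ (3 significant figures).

Iy ≈ 12.1 in⁴

Split into non-overlapping primitives; take the origin at the lower-left of the bounding box.
Web: 0.3 × 8.4, A = 2.52 in², x = 0.15 in, Ī = 0.0189 in⁴.
Top flange (beyond web): 4.5 × 0.3, A = 1.35 in², x = 2.55 in, Ī = 2.2781 in⁴.
Bottom flange (beyond web): 4.5 × 0.3, A = 1.35 in², x = 2.55 in, Ī = 2.2781 in⁴.
Centroid: x̄ = ΣA·x / ΣA = 1.3914 in.
Transfer each piece to the centroidal y-axis using Ī + A·d² with d = x − 1.3914:
  web: d = -1.2414 in → contributes +3.9023 in⁴
  top flange (beyond web): d = 1.1586 in → contributes +4.0904 in⁴
  bottom flange (beyond web): d = 1.1586 in → contributes +4.0904 in⁴
Total I = 12.083 in⁴.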